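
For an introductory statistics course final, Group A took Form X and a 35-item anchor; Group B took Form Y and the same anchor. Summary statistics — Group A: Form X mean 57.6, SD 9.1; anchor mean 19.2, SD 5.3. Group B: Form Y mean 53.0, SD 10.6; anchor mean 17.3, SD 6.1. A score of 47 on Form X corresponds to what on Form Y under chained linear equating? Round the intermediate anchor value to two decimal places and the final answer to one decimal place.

45.6

Form X → anchor (Group A): v = (5.3/9.1)(47 − 57.6) + 19.2 = 13.03
anchor → Form Y (Group B): y = (10.6/6.1)(13.03 − 17.3) + 53.0 = 45.6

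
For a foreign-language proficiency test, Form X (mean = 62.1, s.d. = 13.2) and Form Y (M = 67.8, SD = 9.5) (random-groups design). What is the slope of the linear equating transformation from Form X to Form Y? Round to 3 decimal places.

0.720

A = SD_Y / SD_X = 9.5 / 13.2 = 0.720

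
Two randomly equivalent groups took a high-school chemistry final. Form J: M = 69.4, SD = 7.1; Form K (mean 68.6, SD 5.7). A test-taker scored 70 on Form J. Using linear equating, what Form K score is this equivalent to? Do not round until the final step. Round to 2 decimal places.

69.08

Linear equating: y = (SD_Y/SD_X)(x − M_X) + M_Y
y = (5.7/7.1)(70 − 69.4) + 68.6
y = 0.802817 × 0.6 + 68.6 = 0.4817 + 68.6 = 69.08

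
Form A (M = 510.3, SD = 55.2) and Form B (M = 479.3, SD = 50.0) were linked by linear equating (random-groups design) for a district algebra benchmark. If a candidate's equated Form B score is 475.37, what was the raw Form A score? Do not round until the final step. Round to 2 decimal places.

505.96

Invert y = (SD_Y/SD_X)(x − M_X) + M_Y:
x = (SD_X/SD_Y)(y − M_Y) + M_X = (55.2/50.0)(475.37 − 479.3) + 510.3
x = 1.104000 × -3.930 + 510.3 = 505.96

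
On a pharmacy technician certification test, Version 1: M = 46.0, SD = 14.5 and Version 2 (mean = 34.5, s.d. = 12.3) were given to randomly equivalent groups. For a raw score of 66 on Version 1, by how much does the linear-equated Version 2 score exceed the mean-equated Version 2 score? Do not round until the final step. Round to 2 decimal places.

-3.03

Mean-equated: 66 + (34.5 − 46.0) = 54.50
Linear-equated: (12.3/14.5)(66 − 46.0) + 34.5 = 51.466
Difference = 51.466 − 54.50 = -3.03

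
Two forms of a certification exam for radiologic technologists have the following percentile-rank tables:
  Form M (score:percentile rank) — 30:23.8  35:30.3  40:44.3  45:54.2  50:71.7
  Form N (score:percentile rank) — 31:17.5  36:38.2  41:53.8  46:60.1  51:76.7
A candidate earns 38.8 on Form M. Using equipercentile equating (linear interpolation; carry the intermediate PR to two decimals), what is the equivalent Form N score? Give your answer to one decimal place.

36.9

PR of 38.8 on Form M: 30.3 + (38.8 − 35)/(40 − 35) × (44.3 − 30.3) = 40.94
On Form N, PR 40.94 falls between score 36 (PR 38.2) and 41 (PR 53.8).
Interpolate: 36 + (40.94 − 38.2)/(53.8 − 38.2) × (41 − 36) = 36.9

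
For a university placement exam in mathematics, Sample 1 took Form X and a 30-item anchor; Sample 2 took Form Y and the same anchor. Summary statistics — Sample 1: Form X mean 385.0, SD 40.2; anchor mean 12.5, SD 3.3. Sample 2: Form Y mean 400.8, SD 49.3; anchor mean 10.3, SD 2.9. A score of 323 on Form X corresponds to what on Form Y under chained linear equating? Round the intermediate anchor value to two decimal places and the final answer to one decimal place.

351.7

Form X → anchor (Sample 1): v = (3.3/40.2)(323 − 385.0) + 12.5 = 7.41
anchor → Form Y (Sample 2): y = (49.3/2.9)(7.41 − 10.3) + 400.8 = 351.7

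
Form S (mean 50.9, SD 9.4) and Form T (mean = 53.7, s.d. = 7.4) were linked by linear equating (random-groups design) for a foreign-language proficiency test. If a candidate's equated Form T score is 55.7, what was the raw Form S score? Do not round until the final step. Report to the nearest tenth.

Invert y = (SD_Y/SD_X)(x − M_X) + M_Y:
x = (SD_X/SD_Y)(y − M_Y) + M_X = (9.4/7.4)(55.7 − 53.7) + 50.9
x = 1.270270 × 2.000 + 50.9 = 53.4

53.4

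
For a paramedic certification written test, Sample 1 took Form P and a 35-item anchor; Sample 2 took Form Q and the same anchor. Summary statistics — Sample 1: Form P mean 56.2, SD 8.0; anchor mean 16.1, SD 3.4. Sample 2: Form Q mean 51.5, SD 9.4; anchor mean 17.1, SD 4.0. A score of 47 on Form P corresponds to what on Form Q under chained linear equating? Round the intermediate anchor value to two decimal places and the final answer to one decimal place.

Form P → anchor (Sample 1): v = (3.4/8.0)(47 − 56.2) + 16.1 = 12.19
anchor → Form Q (Sample 2): y = (9.4/4.0)(12.19 − 17.1) + 51.5 = 40.0

40.0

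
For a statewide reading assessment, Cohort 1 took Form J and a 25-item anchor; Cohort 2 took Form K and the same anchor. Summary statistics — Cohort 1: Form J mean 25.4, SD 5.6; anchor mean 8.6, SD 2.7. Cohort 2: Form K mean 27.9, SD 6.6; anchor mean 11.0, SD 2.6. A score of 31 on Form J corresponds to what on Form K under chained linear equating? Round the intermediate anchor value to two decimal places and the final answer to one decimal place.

28.7

Form J → anchor (Cohort 1): v = (2.7/5.6)(31 − 25.4) + 8.6 = 11.30
anchor → Form K (Cohort 2): y = (6.6/2.6)(11.30 − 11.0) + 27.9 = 28.7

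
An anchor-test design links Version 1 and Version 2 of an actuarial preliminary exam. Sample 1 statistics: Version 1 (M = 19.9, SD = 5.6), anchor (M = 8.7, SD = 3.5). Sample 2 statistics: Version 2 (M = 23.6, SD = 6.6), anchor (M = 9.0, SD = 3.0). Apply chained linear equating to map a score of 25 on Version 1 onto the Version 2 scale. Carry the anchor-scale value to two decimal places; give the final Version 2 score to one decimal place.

Version 1 → anchor (Sample 1): v = (3.5/5.6)(25 − 19.9) + 8.7 = 11.89
anchor → Version 2 (Sample 2): y = (6.6/3.0)(11.89 − 9.0) + 23.6 = 30.0

30.0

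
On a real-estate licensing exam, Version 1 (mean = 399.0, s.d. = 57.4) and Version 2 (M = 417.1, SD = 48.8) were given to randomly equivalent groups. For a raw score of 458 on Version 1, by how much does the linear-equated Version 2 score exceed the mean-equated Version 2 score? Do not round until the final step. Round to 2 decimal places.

Mean-equated: 458 + (417.1 − 399.0) = 476.10
Linear-equated: (48.8/57.4)(458 − 399.0) + 417.1 = 467.260
Difference = 467.260 − 476.10 = -8.84

-8.84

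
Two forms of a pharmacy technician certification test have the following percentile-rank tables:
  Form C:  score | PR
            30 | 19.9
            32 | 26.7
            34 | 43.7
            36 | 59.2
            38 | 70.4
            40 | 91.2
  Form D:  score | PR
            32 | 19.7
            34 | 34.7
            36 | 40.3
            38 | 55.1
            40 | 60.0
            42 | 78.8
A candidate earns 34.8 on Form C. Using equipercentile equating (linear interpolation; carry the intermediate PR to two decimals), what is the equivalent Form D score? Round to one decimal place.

37.3

PR of 34.8 on Form C: 43.7 + (34.8 − 34)/(36 − 34) × (59.2 − 43.7) = 49.90
On Form D, PR 49.90 falls between score 36 (PR 40.3) and 38 (PR 55.1).
Interpolate: 36 + (49.90 − 40.3)/(55.1 − 40.3) × (38 − 36) = 37.3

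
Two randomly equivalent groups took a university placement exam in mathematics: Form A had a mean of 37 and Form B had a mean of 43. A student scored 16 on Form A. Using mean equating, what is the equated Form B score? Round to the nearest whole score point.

Mean equating: y = x + (M_Y − M_X) = 16 + (43 − 37) = 22

22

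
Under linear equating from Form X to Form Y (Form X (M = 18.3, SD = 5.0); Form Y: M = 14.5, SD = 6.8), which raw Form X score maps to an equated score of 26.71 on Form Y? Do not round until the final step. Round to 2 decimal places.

Invert y = (SD_Y/SD_X)(x − M_X) + M_Y:
x = (SD_X/SD_Y)(y − M_Y) + M_X = (5.0/6.8)(26.71 − 14.5) + 18.3
x = 0.735294 × 12.210 + 18.3 = 27.28

27.28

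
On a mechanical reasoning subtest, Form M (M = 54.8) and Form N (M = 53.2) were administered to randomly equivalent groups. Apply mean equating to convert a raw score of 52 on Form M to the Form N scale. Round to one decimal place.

Mean equating: y = x + (M_Y − M_X) = 52 + (53.2 − 54.8) = 50.4

50.4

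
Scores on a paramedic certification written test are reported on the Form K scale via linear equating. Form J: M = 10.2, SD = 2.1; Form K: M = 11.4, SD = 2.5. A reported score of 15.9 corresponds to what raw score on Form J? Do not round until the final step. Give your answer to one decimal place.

14.0

Invert y = (SD_Y/SD_X)(x − M_X) + M_Y:
x = (SD_X/SD_Y)(y − M_Y) + M_X = (2.1/2.5)(15.9 − 11.4) + 10.2
x = 0.840000 × 4.500 + 10.2 = 14.0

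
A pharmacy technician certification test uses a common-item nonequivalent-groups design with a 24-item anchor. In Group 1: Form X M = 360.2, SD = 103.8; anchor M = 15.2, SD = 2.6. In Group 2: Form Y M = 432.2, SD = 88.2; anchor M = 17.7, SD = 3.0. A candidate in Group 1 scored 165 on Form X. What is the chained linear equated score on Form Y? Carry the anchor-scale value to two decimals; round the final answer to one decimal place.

Form X → anchor (Group 1): v = (2.6/103.8)(165 − 360.2) + 15.2 = 10.31
anchor → Form Y (Group 2): y = (88.2/3.0)(10.31 − 17.7) + 432.2 = 214.9

214.9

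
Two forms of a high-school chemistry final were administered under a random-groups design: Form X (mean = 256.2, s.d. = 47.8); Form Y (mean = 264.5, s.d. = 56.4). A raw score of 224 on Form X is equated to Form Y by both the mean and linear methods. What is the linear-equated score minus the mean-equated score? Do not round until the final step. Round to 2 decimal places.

Mean-equated: 224 + (264.5 − 256.2) = 232.30
Linear-equated: (56.4/47.8)(224 − 256.2) + 264.5 = 226.507
Difference = 226.507 − 232.30 = -5.79

-5.79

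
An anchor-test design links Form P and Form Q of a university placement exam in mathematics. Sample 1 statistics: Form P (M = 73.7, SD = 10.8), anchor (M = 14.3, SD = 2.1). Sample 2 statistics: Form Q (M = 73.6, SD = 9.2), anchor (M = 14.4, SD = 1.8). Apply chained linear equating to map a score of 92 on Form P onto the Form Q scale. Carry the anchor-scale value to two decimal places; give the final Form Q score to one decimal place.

Form P → anchor (Sample 1): v = (2.1/10.8)(92 − 73.7) + 14.3 = 17.86
anchor → Form Q (Sample 2): y = (9.2/1.8)(17.86 − 14.4) + 73.6 = 91.3

91.3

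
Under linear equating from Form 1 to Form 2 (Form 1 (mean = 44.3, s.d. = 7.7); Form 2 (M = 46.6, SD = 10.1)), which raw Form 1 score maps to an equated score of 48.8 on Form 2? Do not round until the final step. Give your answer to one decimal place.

46.0

Invert y = (SD_Y/SD_X)(x − M_X) + M_Y:
x = (SD_X/SD_Y)(y − M_Y) + M_X = (7.7/10.1)(48.8 − 46.6) + 44.3
x = 0.762376 × 2.200 + 44.3 = 46.0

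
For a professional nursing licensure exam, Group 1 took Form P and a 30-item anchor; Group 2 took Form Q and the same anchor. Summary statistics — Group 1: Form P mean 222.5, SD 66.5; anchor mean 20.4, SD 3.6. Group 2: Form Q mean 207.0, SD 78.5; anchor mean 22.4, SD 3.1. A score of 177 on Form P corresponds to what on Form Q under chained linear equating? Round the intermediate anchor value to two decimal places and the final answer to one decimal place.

Form P → anchor (Group 1): v = (3.6/66.5)(177 − 222.5) + 20.4 = 17.94
anchor → Form Q (Group 2): y = (78.5/3.1)(17.94 − 22.4) + 207.0 = 94.1

94.1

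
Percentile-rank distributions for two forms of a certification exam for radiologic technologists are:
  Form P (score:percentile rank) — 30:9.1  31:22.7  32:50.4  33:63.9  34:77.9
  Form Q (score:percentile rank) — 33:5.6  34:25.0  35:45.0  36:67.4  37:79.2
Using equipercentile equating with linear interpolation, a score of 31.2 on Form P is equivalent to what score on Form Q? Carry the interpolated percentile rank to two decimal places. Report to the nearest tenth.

34.2

PR of 31.2 on Form P: 22.7 + (31.2 − 31)/(32 − 31) × (50.4 − 22.7) = 28.24
On Form Q, PR 28.24 falls between score 34 (PR 25.0) and 35 (PR 45.0).
Interpolate: 34 + (28.24 − 25.0)/(45.0 − 25.0) × (35 − 34) = 34.2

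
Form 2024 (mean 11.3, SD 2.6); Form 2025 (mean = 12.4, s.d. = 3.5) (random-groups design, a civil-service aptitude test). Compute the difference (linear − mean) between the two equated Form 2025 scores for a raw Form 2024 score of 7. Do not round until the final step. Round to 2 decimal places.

Mean-equated: 7 + (12.4 − 11.3) = 8.10
Linear-equated: (3.5/2.6)(7 − 11.3) + 12.4 = 6.612
Difference = 6.612 − 8.10 = -1.49

-1.49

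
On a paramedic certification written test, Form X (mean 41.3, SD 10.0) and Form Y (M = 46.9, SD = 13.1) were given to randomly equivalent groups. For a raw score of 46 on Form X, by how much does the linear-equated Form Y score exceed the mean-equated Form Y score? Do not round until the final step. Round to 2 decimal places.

Mean-equated: 46 + (46.9 − 41.3) = 51.60
Linear-equated: (13.1/10.0)(46 − 41.3) + 46.9 = 53.057
Difference = 53.057 − 51.60 = 1.46

1.46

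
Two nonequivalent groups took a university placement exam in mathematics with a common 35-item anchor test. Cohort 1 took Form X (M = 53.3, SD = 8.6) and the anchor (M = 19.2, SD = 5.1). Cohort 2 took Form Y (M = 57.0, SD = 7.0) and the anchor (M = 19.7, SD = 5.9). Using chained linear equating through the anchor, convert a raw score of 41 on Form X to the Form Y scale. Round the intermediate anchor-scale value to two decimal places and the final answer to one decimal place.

47.8

Form X → anchor (Cohort 1): v = (5.1/8.6)(41 − 53.3) + 19.2 = 11.91
anchor → Form Y (Cohort 2): y = (7.0/5.9)(11.91 − 19.7) + 57.0 = 47.8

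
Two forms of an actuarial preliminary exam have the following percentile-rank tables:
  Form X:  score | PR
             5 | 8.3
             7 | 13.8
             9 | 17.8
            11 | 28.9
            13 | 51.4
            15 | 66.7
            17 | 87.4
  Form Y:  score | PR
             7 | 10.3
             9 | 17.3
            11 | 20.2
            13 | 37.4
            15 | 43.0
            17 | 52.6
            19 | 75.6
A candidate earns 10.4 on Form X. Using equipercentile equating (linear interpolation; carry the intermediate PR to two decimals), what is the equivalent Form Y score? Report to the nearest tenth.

PR of 10.4 on Form X: 17.8 + (10.4 − 9)/(11 − 9) × (28.9 − 17.8) = 25.57
On Form Y, PR 25.57 falls between score 11 (PR 20.2) and 13 (PR 37.4).
Interpolate: 11 + (25.57 − 20.2)/(37.4 − 20.2) × (13 − 11) = 11.6

11.6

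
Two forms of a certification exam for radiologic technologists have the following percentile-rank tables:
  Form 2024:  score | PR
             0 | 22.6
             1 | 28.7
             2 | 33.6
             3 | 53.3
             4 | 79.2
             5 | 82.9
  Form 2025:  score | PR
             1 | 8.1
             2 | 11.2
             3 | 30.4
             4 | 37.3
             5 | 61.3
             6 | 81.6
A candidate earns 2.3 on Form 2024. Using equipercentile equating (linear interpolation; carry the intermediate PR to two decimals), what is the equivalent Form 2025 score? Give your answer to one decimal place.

4.1

PR of 2.3 on Form 2024: 33.6 + (2.3 − 2)/(3 − 2) × (53.3 − 33.6) = 39.51
On Form 2025, PR 39.51 falls between score 4 (PR 37.3) and 5 (PR 61.3).
Interpolate: 4 + (39.51 − 37.3)/(61.3 − 37.3) × (5 − 4) = 4.1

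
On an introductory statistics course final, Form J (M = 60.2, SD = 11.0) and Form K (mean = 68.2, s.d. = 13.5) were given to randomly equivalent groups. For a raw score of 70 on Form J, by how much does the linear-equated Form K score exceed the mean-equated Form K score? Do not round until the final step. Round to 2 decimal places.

Mean-equated: 70 + (68.2 − 60.2) = 78.00
Linear-equated: (13.5/11.0)(70 − 60.2) + 68.2 = 80.227
Difference = 80.227 − 78.00 = 2.23

2.23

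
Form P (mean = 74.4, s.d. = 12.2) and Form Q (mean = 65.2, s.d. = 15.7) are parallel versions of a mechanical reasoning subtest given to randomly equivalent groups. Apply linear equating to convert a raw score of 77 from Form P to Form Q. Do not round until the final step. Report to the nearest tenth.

68.5

Linear equating: y = (SD_Y/SD_X)(x − M_X) + M_Y
y = (15.7/12.2)(77 − 74.4) + 65.2
y = 1.286885 × 2.6 + 65.2 = 3.3459 + 65.2 = 68.5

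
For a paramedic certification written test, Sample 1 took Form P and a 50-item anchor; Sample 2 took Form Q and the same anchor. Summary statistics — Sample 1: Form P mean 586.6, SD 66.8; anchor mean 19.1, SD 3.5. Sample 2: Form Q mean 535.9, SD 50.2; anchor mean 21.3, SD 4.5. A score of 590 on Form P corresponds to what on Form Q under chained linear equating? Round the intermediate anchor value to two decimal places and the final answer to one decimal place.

Form P → anchor (Sample 1): v = (3.5/66.8)(590 − 586.6) + 19.1 = 19.28
anchor → Form Q (Sample 2): y = (50.2/4.5)(19.28 − 21.3) + 535.9 = 513.4

513.4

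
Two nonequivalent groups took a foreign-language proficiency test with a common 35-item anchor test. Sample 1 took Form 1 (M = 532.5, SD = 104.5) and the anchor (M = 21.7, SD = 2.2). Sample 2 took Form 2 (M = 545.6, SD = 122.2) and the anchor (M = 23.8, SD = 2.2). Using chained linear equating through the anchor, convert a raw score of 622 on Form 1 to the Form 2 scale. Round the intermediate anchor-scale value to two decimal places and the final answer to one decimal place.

Form 1 → anchor (Sample 1): v = (2.2/104.5)(622 − 532.5) + 21.7 = 23.58
anchor → Form 2 (Sample 2): y = (122.2/2.2)(23.58 − 23.8) + 545.6 = 533.4

533.4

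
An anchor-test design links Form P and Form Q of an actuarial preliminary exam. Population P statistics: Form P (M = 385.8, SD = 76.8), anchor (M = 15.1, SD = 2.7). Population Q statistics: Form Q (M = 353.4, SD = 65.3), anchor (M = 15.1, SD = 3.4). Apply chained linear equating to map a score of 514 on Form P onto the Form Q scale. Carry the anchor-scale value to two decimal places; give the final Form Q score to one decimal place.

Form P → anchor (Population P): v = (2.7/76.8)(514 − 385.8) + 15.1 = 19.61
anchor → Form Q (Population Q): y = (65.3/3.4)(19.61 − 15.1) + 353.4 = 440.0

440.0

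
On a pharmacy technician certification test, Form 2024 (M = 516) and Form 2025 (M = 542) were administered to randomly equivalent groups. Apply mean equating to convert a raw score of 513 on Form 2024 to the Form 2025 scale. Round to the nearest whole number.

539

Mean equating: y = x + (M_Y − M_X) = 513 + (542 − 516) = 539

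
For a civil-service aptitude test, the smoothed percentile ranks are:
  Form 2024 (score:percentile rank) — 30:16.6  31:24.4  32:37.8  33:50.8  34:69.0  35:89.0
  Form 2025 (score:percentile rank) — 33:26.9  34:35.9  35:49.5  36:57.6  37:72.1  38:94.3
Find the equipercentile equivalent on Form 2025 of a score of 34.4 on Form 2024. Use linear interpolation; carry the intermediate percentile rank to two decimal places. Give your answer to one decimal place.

PR of 34.4 on Form 2024: 69.0 + (34.4 − 34)/(35 − 34) × (89.0 − 69.0) = 77.00
On Form 2025, PR 77.00 falls between score 37 (PR 72.1) and 38 (PR 94.3).
Interpolate: 37 + (77.00 − 72.1)/(94.3 − 72.1) × (38 − 37) = 37.2

37.2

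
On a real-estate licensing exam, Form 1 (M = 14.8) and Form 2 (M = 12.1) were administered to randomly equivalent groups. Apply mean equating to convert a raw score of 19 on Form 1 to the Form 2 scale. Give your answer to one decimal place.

16.3

Mean equating: y = x + (M_Y − M_X) = 19 + (12.1 − 14.8) = 16.3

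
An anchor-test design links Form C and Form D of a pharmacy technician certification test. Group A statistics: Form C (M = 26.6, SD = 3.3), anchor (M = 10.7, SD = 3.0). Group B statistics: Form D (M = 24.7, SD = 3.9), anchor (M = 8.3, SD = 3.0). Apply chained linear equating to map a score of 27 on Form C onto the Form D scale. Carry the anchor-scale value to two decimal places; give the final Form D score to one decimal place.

28.3

Form C → anchor (Group A): v = (3.0/3.3)(27 − 26.6) + 10.7 = 11.06
anchor → Form D (Group B): y = (3.9/3.0)(11.06 − 8.3) + 24.7 = 28.3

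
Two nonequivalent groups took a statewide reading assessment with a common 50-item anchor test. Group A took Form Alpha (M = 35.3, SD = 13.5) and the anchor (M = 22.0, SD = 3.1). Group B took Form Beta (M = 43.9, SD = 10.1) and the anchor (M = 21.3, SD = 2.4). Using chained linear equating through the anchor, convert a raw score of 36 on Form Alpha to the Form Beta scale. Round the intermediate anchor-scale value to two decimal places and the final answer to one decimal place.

47.5

Form Alpha → anchor (Group A): v = (3.1/13.5)(36 − 35.3) + 22.0 = 22.16
anchor → Form Beta (Group B): y = (10.1/2.4)(22.16 − 21.3) + 43.9 = 47.5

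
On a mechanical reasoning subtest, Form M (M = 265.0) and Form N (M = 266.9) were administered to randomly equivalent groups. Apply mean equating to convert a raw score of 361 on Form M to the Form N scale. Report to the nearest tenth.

Mean equating: y = x + (M_Y − M_X) = 361 + (266.9 − 265.0) = 362.9

362.9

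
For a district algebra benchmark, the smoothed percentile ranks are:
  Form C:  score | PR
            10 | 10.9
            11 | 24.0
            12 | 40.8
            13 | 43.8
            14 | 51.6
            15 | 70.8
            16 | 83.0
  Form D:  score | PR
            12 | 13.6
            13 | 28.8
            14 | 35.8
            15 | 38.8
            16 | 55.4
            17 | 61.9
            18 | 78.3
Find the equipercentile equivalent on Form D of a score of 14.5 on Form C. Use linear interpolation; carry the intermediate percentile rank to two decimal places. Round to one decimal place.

16.9

PR of 14.5 on Form C: 51.6 + (14.5 − 14)/(15 − 14) × (70.8 − 51.6) = 61.20
On Form D, PR 61.20 falls between score 16 (PR 55.4) and 17 (PR 61.9).
Interpolate: 16 + (61.20 − 55.4)/(61.9 − 55.4) × (17 − 16) = 16.9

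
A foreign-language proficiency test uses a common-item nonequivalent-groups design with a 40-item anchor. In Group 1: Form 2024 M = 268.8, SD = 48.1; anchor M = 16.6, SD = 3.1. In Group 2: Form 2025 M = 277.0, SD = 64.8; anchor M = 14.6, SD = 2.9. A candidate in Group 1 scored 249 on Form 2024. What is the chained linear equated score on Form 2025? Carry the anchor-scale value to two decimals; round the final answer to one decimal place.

293.1

Form 2024 → anchor (Group 1): v = (3.1/48.1)(249 − 268.8) + 16.6 = 15.32
anchor → Form 2025 (Group 2): y = (64.8/2.9)(15.32 − 14.6) + 277.0 = 293.1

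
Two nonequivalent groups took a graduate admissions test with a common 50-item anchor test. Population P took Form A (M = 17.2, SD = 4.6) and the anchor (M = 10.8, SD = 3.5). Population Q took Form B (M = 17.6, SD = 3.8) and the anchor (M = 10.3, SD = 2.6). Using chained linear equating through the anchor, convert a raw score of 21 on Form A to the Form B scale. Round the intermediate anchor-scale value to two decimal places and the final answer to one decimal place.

22.6

Form A → anchor (Population P): v = (3.5/4.6)(21 − 17.2) + 10.8 = 13.69
anchor → Form B (Population Q): y = (3.8/2.6)(13.69 − 10.3) + 17.6 = 22.6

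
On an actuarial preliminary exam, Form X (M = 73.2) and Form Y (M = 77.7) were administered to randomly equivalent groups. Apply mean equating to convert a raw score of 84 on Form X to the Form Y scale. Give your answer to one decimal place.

Mean equating: y = x + (M_Y − M_X) = 84 + (77.7 − 73.2) = 88.5

88.5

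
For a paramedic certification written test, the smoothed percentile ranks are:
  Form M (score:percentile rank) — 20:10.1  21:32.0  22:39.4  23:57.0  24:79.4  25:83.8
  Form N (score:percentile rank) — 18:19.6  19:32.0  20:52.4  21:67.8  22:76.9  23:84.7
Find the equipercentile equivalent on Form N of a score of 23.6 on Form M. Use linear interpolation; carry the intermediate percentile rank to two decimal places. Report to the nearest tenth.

PR of 23.6 on Form M: 57.0 + (23.6 − 23)/(24 − 23) × (79.4 − 57.0) = 70.44
On Form N, PR 70.44 falls between score 21 (PR 67.8) and 22 (PR 76.9).
Interpolate: 21 + (70.44 − 67.8)/(76.9 − 67.8) × (22 − 21) = 21.3

21.3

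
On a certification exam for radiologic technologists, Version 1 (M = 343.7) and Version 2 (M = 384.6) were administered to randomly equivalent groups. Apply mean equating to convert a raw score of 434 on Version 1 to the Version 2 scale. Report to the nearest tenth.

Mean equating: y = x + (M_Y − M_X) = 434 + (384.6 − 343.7) = 474.9

474.9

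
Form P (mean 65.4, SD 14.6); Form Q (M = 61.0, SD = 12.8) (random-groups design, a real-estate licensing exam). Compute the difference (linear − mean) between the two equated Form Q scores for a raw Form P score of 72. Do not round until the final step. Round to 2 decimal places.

Mean-equated: 72 + (61.0 − 65.4) = 67.60
Linear-equated: (12.8/14.6)(72 − 65.4) + 61.0 = 66.786
Difference = 66.786 − 67.60 = -0.81

-0.81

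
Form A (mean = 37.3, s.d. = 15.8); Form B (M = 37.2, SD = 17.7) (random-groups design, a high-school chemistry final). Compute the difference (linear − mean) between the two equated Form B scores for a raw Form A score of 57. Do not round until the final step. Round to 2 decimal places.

2.37

Mean-equated: 57 + (37.2 − 37.3) = 56.90
Linear-equated: (17.7/15.8)(57 − 37.3) + 37.2 = 59.269
Difference = 59.269 − 56.90 = 2.37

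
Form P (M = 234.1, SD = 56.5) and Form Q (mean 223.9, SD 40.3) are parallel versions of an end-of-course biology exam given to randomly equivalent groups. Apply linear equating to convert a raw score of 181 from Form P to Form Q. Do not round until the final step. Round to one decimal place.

Linear equating: y = (SD_Y/SD_X)(x − M_X) + M_Y
y = (40.3/56.5)(181 − 234.1) + 223.9
y = 0.713274 × -53.1 + 223.9 = -37.8749 + 223.9 = 186.0

186.0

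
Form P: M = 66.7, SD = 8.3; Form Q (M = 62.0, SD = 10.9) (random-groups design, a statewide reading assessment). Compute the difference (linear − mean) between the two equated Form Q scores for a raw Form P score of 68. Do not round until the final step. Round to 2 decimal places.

Mean-equated: 68 + (62.0 − 66.7) = 63.30
Linear-equated: (10.9/8.3)(68 − 66.7) + 62.0 = 63.707
Difference = 63.707 − 63.30 = 0.41

0.41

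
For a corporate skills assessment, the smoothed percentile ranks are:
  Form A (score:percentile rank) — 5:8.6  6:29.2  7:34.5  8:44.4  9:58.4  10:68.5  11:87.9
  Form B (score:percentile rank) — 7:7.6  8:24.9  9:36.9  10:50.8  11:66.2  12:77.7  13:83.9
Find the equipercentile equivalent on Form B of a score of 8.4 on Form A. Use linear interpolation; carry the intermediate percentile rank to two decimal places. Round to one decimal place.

9.9

PR of 8.4 on Form A: 44.4 + (8.4 − 8)/(9 − 8) × (58.4 − 44.4) = 50.00
On Form B, PR 50.00 falls between score 9 (PR 36.9) and 10 (PR 50.8).
Interpolate: 9 + (50.00 − 36.9)/(50.8 − 36.9) × (10 − 9) = 9.9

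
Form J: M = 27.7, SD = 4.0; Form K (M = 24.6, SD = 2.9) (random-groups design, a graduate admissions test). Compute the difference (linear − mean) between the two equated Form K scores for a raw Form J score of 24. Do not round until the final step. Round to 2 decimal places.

Mean-equated: 24 + (24.6 − 27.7) = 20.90
Linear-equated: (2.9/4.0)(24 − 27.7) + 24.6 = 21.918
Difference = 21.918 − 20.90 = 1.02

1.02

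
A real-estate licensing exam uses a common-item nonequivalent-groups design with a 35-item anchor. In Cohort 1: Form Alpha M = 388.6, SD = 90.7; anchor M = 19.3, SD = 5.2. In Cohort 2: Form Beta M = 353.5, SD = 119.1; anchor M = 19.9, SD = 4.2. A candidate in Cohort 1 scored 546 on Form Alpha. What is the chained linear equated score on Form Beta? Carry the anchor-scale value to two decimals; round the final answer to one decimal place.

Form Alpha → anchor (Cohort 1): v = (5.2/90.7)(546 − 388.6) + 19.3 = 28.32
anchor → Form Beta (Cohort 2): y = (119.1/4.2)(28.32 − 19.9) + 353.5 = 592.3

592.3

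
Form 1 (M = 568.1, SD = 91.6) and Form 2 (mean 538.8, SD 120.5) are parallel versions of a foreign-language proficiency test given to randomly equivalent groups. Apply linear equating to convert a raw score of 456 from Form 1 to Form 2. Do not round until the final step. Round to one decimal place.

391.3

Linear equating: y = (SD_Y/SD_X)(x − M_X) + M_Y
y = (120.5/91.6)(456 − 568.1) + 538.8
y = 1.315502 × -112.1 + 538.8 = -147.4678 + 538.8 = 391.3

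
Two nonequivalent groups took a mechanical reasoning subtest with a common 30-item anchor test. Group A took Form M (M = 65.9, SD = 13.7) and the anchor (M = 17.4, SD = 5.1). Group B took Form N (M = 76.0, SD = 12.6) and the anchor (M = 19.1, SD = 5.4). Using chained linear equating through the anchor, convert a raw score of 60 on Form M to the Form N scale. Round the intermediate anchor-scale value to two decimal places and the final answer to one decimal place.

Form M → anchor (Group A): v = (5.1/13.7)(60 − 65.9) + 17.4 = 15.20
anchor → Form N (Group B): y = (12.6/5.4)(15.20 − 19.1) + 76.0 = 66.9

66.9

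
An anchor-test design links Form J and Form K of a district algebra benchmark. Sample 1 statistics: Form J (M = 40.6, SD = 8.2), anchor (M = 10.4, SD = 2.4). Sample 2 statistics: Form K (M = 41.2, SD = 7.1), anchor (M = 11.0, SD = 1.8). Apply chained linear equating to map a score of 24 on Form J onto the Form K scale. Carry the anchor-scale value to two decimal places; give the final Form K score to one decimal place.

19.7

Form J → anchor (Sample 1): v = (2.4/8.2)(24 − 40.6) + 10.4 = 5.54
anchor → Form K (Sample 2): y = (7.1/1.8)(5.54 − 11.0) + 41.2 = 19.7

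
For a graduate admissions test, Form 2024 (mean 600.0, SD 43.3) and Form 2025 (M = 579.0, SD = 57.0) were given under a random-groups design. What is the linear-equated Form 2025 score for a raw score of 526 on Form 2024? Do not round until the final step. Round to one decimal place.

Linear equating: y = (SD_Y/SD_X)(x − M_X) + M_Y
y = (57.0/43.3)(526 − 600.0) + 579.0
y = 1.316397 × -74.0 + 579.0 = -97.4134 + 579.0 = 481.6

481.6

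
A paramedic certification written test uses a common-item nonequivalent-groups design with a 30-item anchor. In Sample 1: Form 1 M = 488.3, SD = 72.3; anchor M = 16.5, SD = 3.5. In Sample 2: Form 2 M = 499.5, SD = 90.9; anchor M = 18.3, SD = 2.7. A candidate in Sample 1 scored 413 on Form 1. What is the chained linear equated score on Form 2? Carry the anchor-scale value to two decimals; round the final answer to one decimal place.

Form 1 → anchor (Sample 1): v = (3.5/72.3)(413 − 488.3) + 16.5 = 12.85
anchor → Form 2 (Sample 2): y = (90.9/2.7)(12.85 − 18.3) + 499.5 = 316.0

316.0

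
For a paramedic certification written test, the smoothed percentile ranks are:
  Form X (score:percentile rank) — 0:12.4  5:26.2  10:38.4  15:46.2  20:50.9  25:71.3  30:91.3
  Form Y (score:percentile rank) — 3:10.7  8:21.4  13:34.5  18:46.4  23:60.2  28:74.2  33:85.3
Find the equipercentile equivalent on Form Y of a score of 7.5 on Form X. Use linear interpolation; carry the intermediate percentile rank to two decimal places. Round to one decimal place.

12.2

PR of 7.5 on Form X: 26.2 + (7.5 − 5)/(10 − 5) × (38.4 − 26.2) = 32.30
On Form Y, PR 32.30 falls between score 8 (PR 21.4) and 13 (PR 34.5).
Interpolate: 8 + (32.30 − 21.4)/(34.5 − 21.4) × (13 − 8) = 12.2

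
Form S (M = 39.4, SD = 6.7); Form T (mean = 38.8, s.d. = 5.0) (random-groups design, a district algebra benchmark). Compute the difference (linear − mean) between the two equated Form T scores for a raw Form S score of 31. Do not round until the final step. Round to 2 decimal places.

Mean-equated: 31 + (38.8 − 39.4) = 30.40
Linear-equated: (5.0/6.7)(31 − 39.4) + 38.8 = 32.531
Difference = 32.531 − 30.40 = 2.13

2.13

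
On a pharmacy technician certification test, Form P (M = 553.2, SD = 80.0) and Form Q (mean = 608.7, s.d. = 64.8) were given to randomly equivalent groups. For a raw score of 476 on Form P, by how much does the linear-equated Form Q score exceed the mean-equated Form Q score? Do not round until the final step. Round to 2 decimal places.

Mean-equated: 476 + (608.7 − 553.2) = 531.50
Linear-equated: (64.8/80.0)(476 − 553.2) + 608.7 = 546.168
Difference = 546.168 − 531.50 = 14.67

14.67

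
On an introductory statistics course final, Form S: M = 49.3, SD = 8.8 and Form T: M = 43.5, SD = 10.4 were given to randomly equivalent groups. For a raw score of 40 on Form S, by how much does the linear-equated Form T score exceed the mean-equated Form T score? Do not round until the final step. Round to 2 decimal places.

-1.69

Mean-equated: 40 + (43.5 − 49.3) = 34.20
Linear-equated: (10.4/8.8)(40 − 49.3) + 43.5 = 32.509
Difference = 32.509 − 34.20 = -1.69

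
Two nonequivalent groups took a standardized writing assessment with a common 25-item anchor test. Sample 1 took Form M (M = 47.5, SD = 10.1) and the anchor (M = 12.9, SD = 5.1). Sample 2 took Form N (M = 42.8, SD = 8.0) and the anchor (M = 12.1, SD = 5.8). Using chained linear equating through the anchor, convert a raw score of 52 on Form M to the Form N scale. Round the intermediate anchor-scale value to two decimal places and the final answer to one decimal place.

Form M → anchor (Sample 1): v = (5.1/10.1)(52 − 47.5) + 12.9 = 15.17
anchor → Form N (Sample 2): y = (8.0/5.8)(15.17 − 12.1) + 42.8 = 47.0

47.0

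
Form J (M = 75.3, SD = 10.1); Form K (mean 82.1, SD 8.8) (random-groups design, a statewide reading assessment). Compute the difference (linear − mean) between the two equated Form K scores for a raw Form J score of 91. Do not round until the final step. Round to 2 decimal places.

Mean-equated: 91 + (82.1 − 75.3) = 97.80
Linear-equated: (8.8/10.1)(91 − 75.3) + 82.1 = 95.779
Difference = 95.779 − 97.80 = -2.02

-2.02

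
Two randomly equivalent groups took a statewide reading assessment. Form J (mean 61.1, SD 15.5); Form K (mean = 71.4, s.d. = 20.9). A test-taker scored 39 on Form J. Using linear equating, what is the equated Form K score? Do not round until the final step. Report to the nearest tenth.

41.6

Linear equating: y = (SD_Y/SD_X)(x − M_X) + M_Y
y = (20.9/15.5)(39 − 61.1) + 71.4
y = 1.348387 × -22.1 + 71.4 = -29.7994 + 71.4 = 41.6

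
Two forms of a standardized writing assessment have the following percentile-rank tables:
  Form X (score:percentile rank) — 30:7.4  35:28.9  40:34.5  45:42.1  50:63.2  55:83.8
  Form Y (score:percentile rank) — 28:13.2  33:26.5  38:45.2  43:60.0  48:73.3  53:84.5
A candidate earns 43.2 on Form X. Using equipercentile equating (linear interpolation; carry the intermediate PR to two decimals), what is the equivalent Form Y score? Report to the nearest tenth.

36.4

PR of 43.2 on Form X: 34.5 + (43.2 − 40)/(45 − 40) × (42.1 − 34.5) = 39.36
On Form Y, PR 39.36 falls between score 33 (PR 26.5) and 38 (PR 45.2).
Interpolate: 33 + (39.36 − 26.5)/(45.2 − 26.5) × (38 − 33) = 36.4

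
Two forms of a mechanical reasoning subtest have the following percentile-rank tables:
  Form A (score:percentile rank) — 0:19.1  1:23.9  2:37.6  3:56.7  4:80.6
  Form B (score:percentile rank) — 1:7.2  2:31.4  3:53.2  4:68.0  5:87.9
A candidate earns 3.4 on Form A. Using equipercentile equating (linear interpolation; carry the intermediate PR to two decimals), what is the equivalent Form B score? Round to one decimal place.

3.9

PR of 3.4 on Form A: 56.7 + (3.4 − 3)/(4 − 3) × (80.6 − 56.7) = 66.26
On Form B, PR 66.26 falls between score 3 (PR 53.2) and 4 (PR 68.0).
Interpolate: 3 + (66.26 − 53.2)/(68.0 − 53.2) × (4 − 3) = 3.9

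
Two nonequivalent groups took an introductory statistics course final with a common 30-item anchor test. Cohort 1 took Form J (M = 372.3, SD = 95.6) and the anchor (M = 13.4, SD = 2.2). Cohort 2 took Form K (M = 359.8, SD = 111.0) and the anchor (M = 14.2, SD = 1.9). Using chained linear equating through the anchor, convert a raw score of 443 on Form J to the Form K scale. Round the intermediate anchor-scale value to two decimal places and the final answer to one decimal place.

408.3

Form J → anchor (Cohort 1): v = (2.2/95.6)(443 − 372.3) + 13.4 = 15.03
anchor → Form K (Cohort 2): y = (111.0/1.9)(15.03 − 14.2) + 359.8 = 408.3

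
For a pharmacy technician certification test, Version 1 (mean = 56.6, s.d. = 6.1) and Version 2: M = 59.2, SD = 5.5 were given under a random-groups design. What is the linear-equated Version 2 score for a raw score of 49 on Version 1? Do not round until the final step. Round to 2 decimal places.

52.35

Linear equating: y = (SD_Y/SD_X)(x − M_X) + M_Y
y = (5.5/6.1)(49 − 56.6) + 59.2
y = 0.901639 × -7.6 + 59.2 = -6.8525 + 59.2 = 52.35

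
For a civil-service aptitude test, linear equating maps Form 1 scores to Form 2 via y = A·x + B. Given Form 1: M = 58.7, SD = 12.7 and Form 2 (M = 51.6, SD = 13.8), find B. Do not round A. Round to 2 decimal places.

-12.18

A = SD_Y / SD_X = 13.8 / 12.7 = 1.086614
B = M_Y − A·M_X = 51.6 − 1.086614 × 58.7 = -12.18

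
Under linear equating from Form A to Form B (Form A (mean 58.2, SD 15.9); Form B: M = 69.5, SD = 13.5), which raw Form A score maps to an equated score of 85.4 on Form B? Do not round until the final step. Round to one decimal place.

Invert y = (SD_Y/SD_X)(x − M_X) + M_Y:
x = (SD_X/SD_Y)(y − M_Y) + M_X = (15.9/13.5)(85.4 − 69.5) + 58.2
x = 1.177778 × 15.900 + 58.2 = 76.9

76.9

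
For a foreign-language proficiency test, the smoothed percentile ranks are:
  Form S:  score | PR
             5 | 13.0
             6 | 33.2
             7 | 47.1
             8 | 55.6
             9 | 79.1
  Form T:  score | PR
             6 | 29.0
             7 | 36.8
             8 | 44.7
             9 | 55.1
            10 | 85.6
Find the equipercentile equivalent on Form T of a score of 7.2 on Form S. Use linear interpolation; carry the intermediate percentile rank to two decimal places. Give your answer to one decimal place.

8.4

PR of 7.2 on Form S: 47.1 + (7.2 − 7)/(8 − 7) × (55.6 − 47.1) = 48.80
On Form T, PR 48.80 falls between score 8 (PR 44.7) and 9 (PR 55.1).
Interpolate: 8 + (48.80 − 44.7)/(55.1 − 44.7) × (9 − 8) = 8.4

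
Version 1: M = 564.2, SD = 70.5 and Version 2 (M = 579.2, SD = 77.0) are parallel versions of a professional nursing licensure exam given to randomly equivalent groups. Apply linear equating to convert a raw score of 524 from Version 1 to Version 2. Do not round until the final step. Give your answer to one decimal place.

535.3

Linear equating: y = (SD_Y/SD_X)(x − M_X) + M_Y
y = (77.0/70.5)(524 − 564.2) + 579.2
y = 1.092199 × -40.2 + 579.2 = -43.9064 + 579.2 = 535.3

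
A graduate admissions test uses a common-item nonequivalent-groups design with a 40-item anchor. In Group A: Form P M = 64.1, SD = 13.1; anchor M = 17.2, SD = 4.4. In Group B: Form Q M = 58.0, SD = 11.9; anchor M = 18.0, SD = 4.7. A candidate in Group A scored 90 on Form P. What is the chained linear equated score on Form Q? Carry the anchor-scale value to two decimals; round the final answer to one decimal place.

78.0

Form P → anchor (Group A): v = (4.4/13.1)(90 − 64.1) + 17.2 = 25.90
anchor → Form Q (Group B): y = (11.9/4.7)(25.90 − 18.0) + 58.0 = 78.0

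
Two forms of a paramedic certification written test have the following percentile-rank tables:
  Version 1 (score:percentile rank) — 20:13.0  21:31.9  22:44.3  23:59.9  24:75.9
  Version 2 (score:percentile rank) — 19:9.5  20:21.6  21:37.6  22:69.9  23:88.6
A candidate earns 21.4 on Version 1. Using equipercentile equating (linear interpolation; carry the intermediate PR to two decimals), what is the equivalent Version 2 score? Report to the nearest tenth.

21.0

PR of 21.4 on Version 1: 31.9 + (21.4 − 21)/(22 − 21) × (44.3 − 31.9) = 36.86
On Version 2, PR 36.86 falls between score 20 (PR 21.6) and 21 (PR 37.6).
Interpolate: 20 + (36.86 − 21.6)/(37.6 − 21.6) × (21 − 20) = 21.0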